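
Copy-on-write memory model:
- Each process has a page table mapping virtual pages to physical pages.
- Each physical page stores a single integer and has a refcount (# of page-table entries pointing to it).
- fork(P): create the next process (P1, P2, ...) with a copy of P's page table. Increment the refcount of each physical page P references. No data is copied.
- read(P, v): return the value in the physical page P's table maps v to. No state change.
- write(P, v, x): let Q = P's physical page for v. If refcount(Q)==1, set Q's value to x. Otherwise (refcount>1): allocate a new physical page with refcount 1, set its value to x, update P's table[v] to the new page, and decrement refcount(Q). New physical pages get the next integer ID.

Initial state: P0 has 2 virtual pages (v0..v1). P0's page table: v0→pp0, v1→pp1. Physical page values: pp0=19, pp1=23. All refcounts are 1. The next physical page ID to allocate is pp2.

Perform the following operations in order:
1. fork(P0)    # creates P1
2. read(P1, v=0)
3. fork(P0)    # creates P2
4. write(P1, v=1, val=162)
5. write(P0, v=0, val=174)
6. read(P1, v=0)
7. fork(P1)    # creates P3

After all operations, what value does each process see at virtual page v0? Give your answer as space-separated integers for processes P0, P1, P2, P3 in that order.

Answer: 174 19 19 19

Derivation:
Op 1: fork(P0) -> P1. 2 ppages; refcounts: pp0:2 pp1:2
Op 2: read(P1, v0) -> 19. No state change.
Op 3: fork(P0) -> P2. 2 ppages; refcounts: pp0:3 pp1:3
Op 4: write(P1, v1, 162). refcount(pp1)=3>1 -> COPY to pp2. 3 ppages; refcounts: pp0:3 pp1:2 pp2:1
Op 5: write(P0, v0, 174). refcount(pp0)=3>1 -> COPY to pp3. 4 ppages; refcounts: pp0:2 pp1:2 pp2:1 pp3:1
Op 6: read(P1, v0) -> 19. No state change.
Op 7: fork(P1) -> P3. 4 ppages; refcounts: pp0:3 pp1:2 pp2:2 pp3:1
P0: v0 -> pp3 = 174
P1: v0 -> pp0 = 19
P2: v0 -> pp0 = 19
P3: v0 -> pp0 = 19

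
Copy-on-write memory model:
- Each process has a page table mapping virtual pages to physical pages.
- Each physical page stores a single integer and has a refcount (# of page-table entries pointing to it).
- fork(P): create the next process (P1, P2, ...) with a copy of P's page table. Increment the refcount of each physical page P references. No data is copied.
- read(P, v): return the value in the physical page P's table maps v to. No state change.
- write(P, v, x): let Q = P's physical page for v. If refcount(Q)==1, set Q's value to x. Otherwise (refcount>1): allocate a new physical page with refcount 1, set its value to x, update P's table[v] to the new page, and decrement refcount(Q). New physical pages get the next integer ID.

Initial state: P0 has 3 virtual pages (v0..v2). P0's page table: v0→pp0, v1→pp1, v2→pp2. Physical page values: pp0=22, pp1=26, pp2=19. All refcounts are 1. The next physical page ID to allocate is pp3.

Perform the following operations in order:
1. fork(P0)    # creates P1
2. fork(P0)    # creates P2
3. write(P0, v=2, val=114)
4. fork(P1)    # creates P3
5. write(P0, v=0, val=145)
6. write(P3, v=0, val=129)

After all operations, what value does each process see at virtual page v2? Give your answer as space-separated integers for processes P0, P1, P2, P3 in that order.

Op 1: fork(P0) -> P1. 3 ppages; refcounts: pp0:2 pp1:2 pp2:2
Op 2: fork(P0) -> P2. 3 ppages; refcounts: pp0:3 pp1:3 pp2:3
Op 3: write(P0, v2, 114). refcount(pp2)=3>1 -> COPY to pp3. 4 ppages; refcounts: pp0:3 pp1:3 pp2:2 pp3:1
Op 4: fork(P1) -> P3. 4 ppages; refcounts: pp0:4 pp1:4 pp2:3 pp3:1
Op 5: write(P0, v0, 145). refcount(pp0)=4>1 -> COPY to pp4. 5 ppages; refcounts: pp0:3 pp1:4 pp2:3 pp3:1 pp4:1
Op 6: write(P3, v0, 129). refcount(pp0)=3>1 -> COPY to pp5. 6 ppages; refcounts: pp0:2 pp1:4 pp2:3 pp3:1 pp4:1 pp5:1
P0: v2 -> pp3 = 114
P1: v2 -> pp2 = 19
P2: v2 -> pp2 = 19
P3: v2 -> pp2 = 19

Answer: 114 19 19 19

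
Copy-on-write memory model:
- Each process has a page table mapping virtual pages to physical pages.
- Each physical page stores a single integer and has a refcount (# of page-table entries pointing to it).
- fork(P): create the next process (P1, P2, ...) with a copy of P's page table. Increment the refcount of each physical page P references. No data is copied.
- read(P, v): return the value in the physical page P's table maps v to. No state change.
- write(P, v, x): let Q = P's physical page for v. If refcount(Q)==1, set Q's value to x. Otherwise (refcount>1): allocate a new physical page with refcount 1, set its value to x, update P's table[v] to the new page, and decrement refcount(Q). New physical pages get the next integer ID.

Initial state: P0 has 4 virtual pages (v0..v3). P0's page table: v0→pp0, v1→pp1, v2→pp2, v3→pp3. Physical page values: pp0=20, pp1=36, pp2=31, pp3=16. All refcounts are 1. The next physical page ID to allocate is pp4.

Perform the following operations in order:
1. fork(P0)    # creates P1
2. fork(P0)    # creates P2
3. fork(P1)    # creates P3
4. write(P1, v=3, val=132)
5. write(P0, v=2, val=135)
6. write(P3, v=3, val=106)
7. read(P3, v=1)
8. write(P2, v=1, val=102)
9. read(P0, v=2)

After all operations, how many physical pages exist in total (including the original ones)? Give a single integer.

Op 1: fork(P0) -> P1. 4 ppages; refcounts: pp0:2 pp1:2 pp2:2 pp3:2
Op 2: fork(P0) -> P2. 4 ppages; refcounts: pp0:3 pp1:3 pp2:3 pp3:3
Op 3: fork(P1) -> P3. 4 ppages; refcounts: pp0:4 pp1:4 pp2:4 pp3:4
Op 4: write(P1, v3, 132). refcount(pp3)=4>1 -> COPY to pp4. 5 ppages; refcounts: pp0:4 pp1:4 pp2:4 pp3:3 pp4:1
Op 5: write(P0, v2, 135). refcount(pp2)=4>1 -> COPY to pp5. 6 ppages; refcounts: pp0:4 pp1:4 pp2:3 pp3:3 pp4:1 pp5:1
Op 6: write(P3, v3, 106). refcount(pp3)=3>1 -> COPY to pp6. 7 ppages; refcounts: pp0:4 pp1:4 pp2:3 pp3:2 pp4:1 pp5:1 pp6:1
Op 7: read(P3, v1) -> 36. No state change.
Op 8: write(P2, v1, 102). refcount(pp1)=4>1 -> COPY to pp7. 8 ppages; refcounts: pp0:4 pp1:3 pp2:3 pp3:2 pp4:1 pp5:1 pp6:1 pp7:1
Op 9: read(P0, v2) -> 135. No state change.

Answer: 8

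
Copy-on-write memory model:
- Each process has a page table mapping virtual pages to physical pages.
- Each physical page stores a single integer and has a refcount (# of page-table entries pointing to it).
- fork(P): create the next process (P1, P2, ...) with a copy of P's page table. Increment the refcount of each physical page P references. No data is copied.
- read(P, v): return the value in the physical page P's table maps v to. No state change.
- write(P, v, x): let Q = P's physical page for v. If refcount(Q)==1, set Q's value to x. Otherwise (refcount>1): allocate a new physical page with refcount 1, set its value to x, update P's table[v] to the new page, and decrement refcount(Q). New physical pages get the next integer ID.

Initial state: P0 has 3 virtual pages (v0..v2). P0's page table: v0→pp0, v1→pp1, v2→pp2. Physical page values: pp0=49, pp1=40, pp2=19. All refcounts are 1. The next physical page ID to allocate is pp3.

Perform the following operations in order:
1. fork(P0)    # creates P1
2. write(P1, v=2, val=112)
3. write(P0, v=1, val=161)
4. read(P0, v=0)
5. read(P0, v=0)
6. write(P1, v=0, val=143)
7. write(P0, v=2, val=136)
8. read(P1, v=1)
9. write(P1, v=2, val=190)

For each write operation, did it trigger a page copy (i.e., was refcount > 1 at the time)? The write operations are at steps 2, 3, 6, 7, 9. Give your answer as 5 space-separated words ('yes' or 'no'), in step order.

Op 1: fork(P0) -> P1. 3 ppages; refcounts: pp0:2 pp1:2 pp2:2
Op 2: write(P1, v2, 112). refcount(pp2)=2>1 -> COPY to pp3. 4 ppages; refcounts: pp0:2 pp1:2 pp2:1 pp3:1
Op 3: write(P0, v1, 161). refcount(pp1)=2>1 -> COPY to pp4. 5 ppages; refcounts: pp0:2 pp1:1 pp2:1 pp3:1 pp4:1
Op 4: read(P0, v0) -> 49. No state change.
Op 5: read(P0, v0) -> 49. No state change.
Op 6: write(P1, v0, 143). refcount(pp0)=2>1 -> COPY to pp5. 6 ppages; refcounts: pp0:1 pp1:1 pp2:1 pp3:1 pp4:1 pp5:1
Op 7: write(P0, v2, 136). refcount(pp2)=1 -> write in place. 6 ppages; refcounts: pp0:1 pp1:1 pp2:1 pp3:1 pp4:1 pp5:1
Op 8: read(P1, v1) -> 40. No state change.
Op 9: write(P1, v2, 190). refcount(pp3)=1 -> write in place. 6 ppages; refcounts: pp0:1 pp1:1 pp2:1 pp3:1 pp4:1 pp5:1

yes yes yes no no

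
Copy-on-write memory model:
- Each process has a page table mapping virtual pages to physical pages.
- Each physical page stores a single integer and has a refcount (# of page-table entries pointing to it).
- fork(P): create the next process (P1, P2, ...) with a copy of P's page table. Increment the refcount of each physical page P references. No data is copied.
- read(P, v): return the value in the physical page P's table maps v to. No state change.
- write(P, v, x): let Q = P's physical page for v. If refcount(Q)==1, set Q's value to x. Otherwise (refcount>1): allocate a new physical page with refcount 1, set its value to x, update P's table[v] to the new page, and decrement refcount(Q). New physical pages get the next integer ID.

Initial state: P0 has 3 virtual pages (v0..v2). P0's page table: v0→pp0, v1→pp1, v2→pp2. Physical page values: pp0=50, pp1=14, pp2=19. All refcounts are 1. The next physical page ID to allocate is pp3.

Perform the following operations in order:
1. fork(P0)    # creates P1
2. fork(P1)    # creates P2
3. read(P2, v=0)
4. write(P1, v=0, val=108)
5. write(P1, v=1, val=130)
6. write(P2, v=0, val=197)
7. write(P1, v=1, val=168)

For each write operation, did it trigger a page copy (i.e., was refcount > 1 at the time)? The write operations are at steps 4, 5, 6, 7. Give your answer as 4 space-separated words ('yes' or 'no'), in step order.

Op 1: fork(P0) -> P1. 3 ppages; refcounts: pp0:2 pp1:2 pp2:2
Op 2: fork(P1) -> P2. 3 ppages; refcounts: pp0:3 pp1:3 pp2:3
Op 3: read(P2, v0) -> 50. No state change.
Op 4: write(P1, v0, 108). refcount(pp0)=3>1 -> COPY to pp3. 4 ppages; refcounts: pp0:2 pp1:3 pp2:3 pp3:1
Op 5: write(P1, v1, 130). refcount(pp1)=3>1 -> COPY to pp4. 5 ppages; refcounts: pp0:2 pp1:2 pp2:3 pp3:1 pp4:1
Op 6: write(P2, v0, 197). refcount(pp0)=2>1 -> COPY to pp5. 6 ppages; refcounts: pp0:1 pp1:2 pp2:3 pp3:1 pp4:1 pp5:1
Op 7: write(P1, v1, 168). refcount(pp4)=1 -> write in place. 6 ppages; refcounts: pp0:1 pp1:2 pp2:3 pp3:1 pp4:1 pp5:1

yes yes yes no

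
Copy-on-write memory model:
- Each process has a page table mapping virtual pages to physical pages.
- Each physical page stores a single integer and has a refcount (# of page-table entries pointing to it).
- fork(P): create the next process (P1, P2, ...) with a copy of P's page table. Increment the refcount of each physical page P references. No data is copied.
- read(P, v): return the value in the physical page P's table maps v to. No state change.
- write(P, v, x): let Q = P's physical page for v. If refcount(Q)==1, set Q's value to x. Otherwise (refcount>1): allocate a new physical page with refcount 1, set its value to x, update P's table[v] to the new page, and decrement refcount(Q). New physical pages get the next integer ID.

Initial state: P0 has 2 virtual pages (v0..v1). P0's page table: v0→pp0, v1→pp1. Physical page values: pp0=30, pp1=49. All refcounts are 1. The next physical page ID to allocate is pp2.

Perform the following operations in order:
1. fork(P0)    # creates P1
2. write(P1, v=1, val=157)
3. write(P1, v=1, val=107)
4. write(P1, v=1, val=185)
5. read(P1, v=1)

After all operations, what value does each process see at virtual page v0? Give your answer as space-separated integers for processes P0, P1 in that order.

Op 1: fork(P0) -> P1. 2 ppages; refcounts: pp0:2 pp1:2
Op 2: write(P1, v1, 157). refcount(pp1)=2>1 -> COPY to pp2. 3 ppages; refcounts: pp0:2 pp1:1 pp2:1
Op 3: write(P1, v1, 107). refcount(pp2)=1 -> write in place. 3 ppages; refcounts: pp0:2 pp1:1 pp2:1
Op 4: write(P1, v1, 185). refcount(pp2)=1 -> write in place. 3 ppages; refcounts: pp0:2 pp1:1 pp2:1
Op 5: read(P1, v1) -> 185. No state change.
P0: v0 -> pp0 = 30
P1: v0 -> pp0 = 30

Answer: 30 30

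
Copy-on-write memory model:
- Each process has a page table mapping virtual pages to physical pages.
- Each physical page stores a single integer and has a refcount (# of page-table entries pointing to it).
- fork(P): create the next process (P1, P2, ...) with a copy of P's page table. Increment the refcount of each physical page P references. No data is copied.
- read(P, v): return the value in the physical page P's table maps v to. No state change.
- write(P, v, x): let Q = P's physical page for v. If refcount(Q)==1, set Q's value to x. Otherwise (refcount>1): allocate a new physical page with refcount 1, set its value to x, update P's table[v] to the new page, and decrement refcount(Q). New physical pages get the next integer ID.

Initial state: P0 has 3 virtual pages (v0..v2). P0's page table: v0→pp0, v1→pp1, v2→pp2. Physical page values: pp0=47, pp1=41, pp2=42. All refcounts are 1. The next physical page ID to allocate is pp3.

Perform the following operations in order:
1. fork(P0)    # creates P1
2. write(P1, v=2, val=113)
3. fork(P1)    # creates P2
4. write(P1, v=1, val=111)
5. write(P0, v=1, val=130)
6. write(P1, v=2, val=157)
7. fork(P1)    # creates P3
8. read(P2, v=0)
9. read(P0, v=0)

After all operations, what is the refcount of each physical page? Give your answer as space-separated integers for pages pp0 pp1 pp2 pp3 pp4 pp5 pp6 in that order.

Answer: 4 1 1 1 2 1 2

Derivation:
Op 1: fork(P0) -> P1. 3 ppages; refcounts: pp0:2 pp1:2 pp2:2
Op 2: write(P1, v2, 113). refcount(pp2)=2>1 -> COPY to pp3. 4 ppages; refcounts: pp0:2 pp1:2 pp2:1 pp3:1
Op 3: fork(P1) -> P2. 4 ppages; refcounts: pp0:3 pp1:3 pp2:1 pp3:2
Op 4: write(P1, v1, 111). refcount(pp1)=3>1 -> COPY to pp4. 5 ppages; refcounts: pp0:3 pp1:2 pp2:1 pp3:2 pp4:1
Op 5: write(P0, v1, 130). refcount(pp1)=2>1 -> COPY to pp5. 6 ppages; refcounts: pp0:3 pp1:1 pp2:1 pp3:2 pp4:1 pp5:1
Op 6: write(P1, v2, 157). refcount(pp3)=2>1 -> COPY to pp6. 7 ppages; refcounts: pp0:3 pp1:1 pp2:1 pp3:1 pp4:1 pp5:1 pp6:1
Op 7: fork(P1) -> P3. 7 ppages; refcounts: pp0:4 pp1:1 pp2:1 pp3:1 pp4:2 pp5:1 pp6:2
Op 8: read(P2, v0) -> 47. No state change.
Op 9: read(P0, v0) -> 47. No state change.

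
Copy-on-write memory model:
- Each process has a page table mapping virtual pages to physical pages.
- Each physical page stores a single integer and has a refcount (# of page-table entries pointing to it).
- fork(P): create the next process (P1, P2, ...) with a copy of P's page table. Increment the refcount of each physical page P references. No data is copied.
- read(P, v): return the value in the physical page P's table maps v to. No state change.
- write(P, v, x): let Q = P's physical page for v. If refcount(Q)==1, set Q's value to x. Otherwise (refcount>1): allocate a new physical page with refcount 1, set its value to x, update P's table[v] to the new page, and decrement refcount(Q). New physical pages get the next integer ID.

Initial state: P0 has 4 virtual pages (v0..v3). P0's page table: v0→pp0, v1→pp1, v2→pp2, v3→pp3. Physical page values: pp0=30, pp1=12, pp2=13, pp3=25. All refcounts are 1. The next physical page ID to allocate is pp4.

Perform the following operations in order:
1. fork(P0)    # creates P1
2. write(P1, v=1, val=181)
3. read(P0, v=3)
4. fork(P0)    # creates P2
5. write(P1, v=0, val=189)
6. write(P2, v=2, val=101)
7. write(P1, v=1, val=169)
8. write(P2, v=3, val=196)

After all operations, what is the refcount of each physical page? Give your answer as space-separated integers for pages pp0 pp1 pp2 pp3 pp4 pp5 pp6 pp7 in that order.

Op 1: fork(P0) -> P1. 4 ppages; refcounts: pp0:2 pp1:2 pp2:2 pp3:2
Op 2: write(P1, v1, 181). refcount(pp1)=2>1 -> COPY to pp4. 5 ppages; refcounts: pp0:2 pp1:1 pp2:2 pp3:2 pp4:1
Op 3: read(P0, v3) -> 25. No state change.
Op 4: fork(P0) -> P2. 5 ppages; refcounts: pp0:3 pp1:2 pp2:3 pp3:3 pp4:1
Op 5: write(P1, v0, 189). refcount(pp0)=3>1 -> COPY to pp5. 6 ppages; refcounts: pp0:2 pp1:2 pp2:3 pp3:3 pp4:1 pp5:1
Op 6: write(P2, v2, 101). refcount(pp2)=3>1 -> COPY to pp6. 7 ppages; refcounts: pp0:2 pp1:2 pp2:2 pp3:3 pp4:1 pp5:1 pp6:1
Op 7: write(P1, v1, 169). refcount(pp4)=1 -> write in place. 7 ppages; refcounts: pp0:2 pp1:2 pp2:2 pp3:3 pp4:1 pp5:1 pp6:1
Op 8: write(P2, v3, 196). refcount(pp3)=3>1 -> COPY to pp7. 8 ppages; refcounts: pp0:2 pp1:2 pp2:2 pp3:2 pp4:1 pp5:1 pp6:1 pp7:1

Answer: 2 2 2 2 1 1 1 1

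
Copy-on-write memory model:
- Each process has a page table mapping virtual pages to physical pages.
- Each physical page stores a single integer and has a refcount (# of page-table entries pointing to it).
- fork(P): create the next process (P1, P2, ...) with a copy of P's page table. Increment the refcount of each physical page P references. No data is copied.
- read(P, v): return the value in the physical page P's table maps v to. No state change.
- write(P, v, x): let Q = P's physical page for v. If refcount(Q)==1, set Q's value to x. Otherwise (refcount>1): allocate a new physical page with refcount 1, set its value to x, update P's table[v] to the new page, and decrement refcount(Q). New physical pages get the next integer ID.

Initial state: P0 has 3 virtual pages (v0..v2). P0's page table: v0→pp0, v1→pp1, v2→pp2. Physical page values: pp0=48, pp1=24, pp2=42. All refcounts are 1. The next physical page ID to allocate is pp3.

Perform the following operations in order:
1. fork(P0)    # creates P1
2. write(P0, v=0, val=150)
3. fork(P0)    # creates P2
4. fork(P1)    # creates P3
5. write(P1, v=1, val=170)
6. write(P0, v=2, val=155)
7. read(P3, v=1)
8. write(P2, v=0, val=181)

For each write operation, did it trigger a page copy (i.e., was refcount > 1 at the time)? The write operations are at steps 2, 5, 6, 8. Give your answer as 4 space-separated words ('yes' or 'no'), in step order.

Op 1: fork(P0) -> P1. 3 ppages; refcounts: pp0:2 pp1:2 pp2:2
Op 2: write(P0, v0, 150). refcount(pp0)=2>1 -> COPY to pp3. 4 ppages; refcounts: pp0:1 pp1:2 pp2:2 pp3:1
Op 3: fork(P0) -> P2. 4 ppages; refcounts: pp0:1 pp1:3 pp2:3 pp3:2
Op 4: fork(P1) -> P3. 4 ppages; refcounts: pp0:2 pp1:4 pp2:4 pp3:2
Op 5: write(P1, v1, 170). refcount(pp1)=4>1 -> COPY to pp4. 5 ppages; refcounts: pp0:2 pp1:3 pp2:4 pp3:2 pp4:1
Op 6: write(P0, v2, 155). refcount(pp2)=4>1 -> COPY to pp5. 6 ppages; refcounts: pp0:2 pp1:3 pp2:3 pp3:2 pp4:1 pp5:1
Op 7: read(P3, v1) -> 24. No state change.
Op 8: write(P2, v0, 181). refcount(pp3)=2>1 -> COPY to pp6. 7 ppages; refcounts: pp0:2 pp1:3 pp2:3 pp3:1 pp4:1 pp5:1 pp6:1

yes yes yes yes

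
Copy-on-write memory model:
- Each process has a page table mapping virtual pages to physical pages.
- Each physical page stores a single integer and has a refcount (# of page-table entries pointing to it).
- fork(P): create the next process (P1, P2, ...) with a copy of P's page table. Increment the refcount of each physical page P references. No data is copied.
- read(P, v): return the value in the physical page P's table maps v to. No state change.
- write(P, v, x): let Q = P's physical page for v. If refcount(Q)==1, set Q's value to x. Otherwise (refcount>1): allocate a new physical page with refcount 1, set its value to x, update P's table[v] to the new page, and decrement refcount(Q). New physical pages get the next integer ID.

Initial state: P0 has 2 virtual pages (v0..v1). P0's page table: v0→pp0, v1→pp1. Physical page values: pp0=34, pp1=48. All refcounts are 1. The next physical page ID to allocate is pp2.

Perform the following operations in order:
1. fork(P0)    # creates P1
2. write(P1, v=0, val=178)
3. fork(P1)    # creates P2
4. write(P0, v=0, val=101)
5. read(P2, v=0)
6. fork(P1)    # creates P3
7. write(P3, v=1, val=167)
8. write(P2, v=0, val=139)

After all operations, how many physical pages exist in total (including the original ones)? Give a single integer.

Op 1: fork(P0) -> P1. 2 ppages; refcounts: pp0:2 pp1:2
Op 2: write(P1, v0, 178). refcount(pp0)=2>1 -> COPY to pp2. 3 ppages; refcounts: pp0:1 pp1:2 pp2:1
Op 3: fork(P1) -> P2. 3 ppages; refcounts: pp0:1 pp1:3 pp2:2
Op 4: write(P0, v0, 101). refcount(pp0)=1 -> write in place. 3 ppages; refcounts: pp0:1 pp1:3 pp2:2
Op 5: read(P2, v0) -> 178. No state change.
Op 6: fork(P1) -> P3. 3 ppages; refcounts: pp0:1 pp1:4 pp2:3
Op 7: write(P3, v1, 167). refcount(pp1)=4>1 -> COPY to pp3. 4 ppages; refcounts: pp0:1 pp1:3 pp2:3 pp3:1
Op 8: write(P2, v0, 139). refcount(pp2)=3>1 -> COPY to pp4. 5 ppages; refcounts: pp0:1 pp1:3 pp2:2 pp3:1 pp4:1

Answer: 5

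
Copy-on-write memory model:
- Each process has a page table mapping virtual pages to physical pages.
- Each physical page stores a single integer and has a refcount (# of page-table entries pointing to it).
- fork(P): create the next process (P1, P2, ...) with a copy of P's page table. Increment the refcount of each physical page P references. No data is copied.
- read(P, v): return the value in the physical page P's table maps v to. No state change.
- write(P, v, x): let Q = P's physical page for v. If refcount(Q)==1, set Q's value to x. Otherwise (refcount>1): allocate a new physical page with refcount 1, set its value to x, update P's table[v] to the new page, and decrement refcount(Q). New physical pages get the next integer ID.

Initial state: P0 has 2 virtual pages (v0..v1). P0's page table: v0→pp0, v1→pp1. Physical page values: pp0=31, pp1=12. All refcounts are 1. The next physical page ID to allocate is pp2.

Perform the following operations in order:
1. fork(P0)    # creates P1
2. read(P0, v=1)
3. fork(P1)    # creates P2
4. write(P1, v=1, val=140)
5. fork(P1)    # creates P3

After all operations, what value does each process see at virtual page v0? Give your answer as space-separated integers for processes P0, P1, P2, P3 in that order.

Answer: 31 31 31 31

Derivation:
Op 1: fork(P0) -> P1. 2 ppages; refcounts: pp0:2 pp1:2
Op 2: read(P0, v1) -> 12. No state change.
Op 3: fork(P1) -> P2. 2 ppages; refcounts: pp0:3 pp1:3
Op 4: write(P1, v1, 140). refcount(pp1)=3>1 -> COPY to pp2. 3 ppages; refcounts: pp0:3 pp1:2 pp2:1
Op 5: fork(P1) -> P3. 3 ppages; refcounts: pp0:4 pp1:2 pp2:2
P0: v0 -> pp0 = 31
P1: v0 -> pp0 = 31
P2: v0 -> pp0 = 31
P3: v0 -> pp0 = 31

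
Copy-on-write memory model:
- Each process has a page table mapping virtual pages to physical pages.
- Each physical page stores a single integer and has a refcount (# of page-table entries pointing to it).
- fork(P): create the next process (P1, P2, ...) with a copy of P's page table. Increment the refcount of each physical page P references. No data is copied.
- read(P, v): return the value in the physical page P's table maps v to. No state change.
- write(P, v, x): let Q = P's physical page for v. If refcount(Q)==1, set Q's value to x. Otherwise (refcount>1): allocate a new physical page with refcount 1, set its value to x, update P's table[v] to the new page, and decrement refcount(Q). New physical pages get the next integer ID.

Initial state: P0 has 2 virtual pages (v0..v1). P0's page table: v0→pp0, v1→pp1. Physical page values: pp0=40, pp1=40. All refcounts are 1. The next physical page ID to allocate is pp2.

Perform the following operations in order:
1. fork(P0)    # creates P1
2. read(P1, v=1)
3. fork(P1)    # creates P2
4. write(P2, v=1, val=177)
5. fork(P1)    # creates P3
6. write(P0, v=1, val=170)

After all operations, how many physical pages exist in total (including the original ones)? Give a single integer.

Op 1: fork(P0) -> P1. 2 ppages; refcounts: pp0:2 pp1:2
Op 2: read(P1, v1) -> 40. No state change.
Op 3: fork(P1) -> P2. 2 ppages; refcounts: pp0:3 pp1:3
Op 4: write(P2, v1, 177). refcount(pp1)=3>1 -> COPY to pp2. 3 ppages; refcounts: pp0:3 pp1:2 pp2:1
Op 5: fork(P1) -> P3. 3 ppages; refcounts: pp0:4 pp1:3 pp2:1
Op 6: write(P0, v1, 170). refcount(pp1)=3>1 -> COPY to pp3. 4 ppages; refcounts: pp0:4 pp1:2 pp2:1 pp3:1

Answer: 4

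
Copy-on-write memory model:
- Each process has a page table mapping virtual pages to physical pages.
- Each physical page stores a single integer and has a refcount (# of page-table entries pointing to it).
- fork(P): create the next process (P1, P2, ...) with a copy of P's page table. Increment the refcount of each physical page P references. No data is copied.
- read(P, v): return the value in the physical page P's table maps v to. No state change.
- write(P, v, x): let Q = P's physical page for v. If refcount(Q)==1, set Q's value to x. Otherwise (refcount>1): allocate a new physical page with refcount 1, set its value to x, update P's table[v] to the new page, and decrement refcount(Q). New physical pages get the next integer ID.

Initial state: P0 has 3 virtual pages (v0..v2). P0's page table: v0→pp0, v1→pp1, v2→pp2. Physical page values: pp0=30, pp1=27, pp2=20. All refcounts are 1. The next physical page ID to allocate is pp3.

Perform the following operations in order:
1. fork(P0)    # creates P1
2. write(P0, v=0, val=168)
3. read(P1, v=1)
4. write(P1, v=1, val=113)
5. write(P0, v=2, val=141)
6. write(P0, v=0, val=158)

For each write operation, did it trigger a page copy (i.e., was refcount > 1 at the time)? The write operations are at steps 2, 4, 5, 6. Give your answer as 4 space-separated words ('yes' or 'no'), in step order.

Op 1: fork(P0) -> P1. 3 ppages; refcounts: pp0:2 pp1:2 pp2:2
Op 2: write(P0, v0, 168). refcount(pp0)=2>1 -> COPY to pp3. 4 ppages; refcounts: pp0:1 pp1:2 pp2:2 pp3:1
Op 3: read(P1, v1) -> 27. No state change.
Op 4: write(P1, v1, 113). refcount(pp1)=2>1 -> COPY to pp4. 5 ppages; refcounts: pp0:1 pp1:1 pp2:2 pp3:1 pp4:1
Op 5: write(P0, v2, 141). refcount(pp2)=2>1 -> COPY to pp5. 6 ppages; refcounts: pp0:1 pp1:1 pp2:1 pp3:1 pp4:1 pp5:1
Op 6: write(P0, v0, 158). refcount(pp3)=1 -> write in place. 6 ppages; refcounts: pp0:1 pp1:1 pp2:1 pp3:1 pp4:1 pp5:1

yes yes yes no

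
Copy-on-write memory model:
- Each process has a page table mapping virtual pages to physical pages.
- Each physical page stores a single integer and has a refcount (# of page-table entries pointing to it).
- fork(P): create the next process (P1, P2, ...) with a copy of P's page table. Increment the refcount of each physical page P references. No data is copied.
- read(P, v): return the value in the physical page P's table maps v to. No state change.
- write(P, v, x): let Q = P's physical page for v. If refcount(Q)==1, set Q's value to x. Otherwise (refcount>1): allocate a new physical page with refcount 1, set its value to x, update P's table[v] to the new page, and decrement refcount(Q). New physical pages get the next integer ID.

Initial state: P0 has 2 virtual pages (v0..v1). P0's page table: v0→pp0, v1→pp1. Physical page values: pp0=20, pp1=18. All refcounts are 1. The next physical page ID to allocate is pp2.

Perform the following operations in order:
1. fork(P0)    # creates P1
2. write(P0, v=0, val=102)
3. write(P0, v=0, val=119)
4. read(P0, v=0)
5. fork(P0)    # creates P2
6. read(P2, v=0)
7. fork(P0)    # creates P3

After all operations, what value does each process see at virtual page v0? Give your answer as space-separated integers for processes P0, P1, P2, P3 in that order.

Answer: 119 20 119 119

Derivation:
Op 1: fork(P0) -> P1. 2 ppages; refcounts: pp0:2 pp1:2
Op 2: write(P0, v0, 102). refcount(pp0)=2>1 -> COPY to pp2. 3 ppages; refcounts: pp0:1 pp1:2 pp2:1
Op 3: write(P0, v0, 119). refcount(pp2)=1 -> write in place. 3 ppages; refcounts: pp0:1 pp1:2 pp2:1
Op 4: read(P0, v0) -> 119. No state change.
Op 5: fork(P0) -> P2. 3 ppages; refcounts: pp0:1 pp1:3 pp2:2
Op 6: read(P2, v0) -> 119. No state change.
Op 7: fork(P0) -> P3. 3 ppages; refcounts: pp0:1 pp1:4 pp2:3
P0: v0 -> pp2 = 119
P1: v0 -> pp0 = 20
P2: v0 -> pp2 = 119
P3: v0 -> pp2 = 119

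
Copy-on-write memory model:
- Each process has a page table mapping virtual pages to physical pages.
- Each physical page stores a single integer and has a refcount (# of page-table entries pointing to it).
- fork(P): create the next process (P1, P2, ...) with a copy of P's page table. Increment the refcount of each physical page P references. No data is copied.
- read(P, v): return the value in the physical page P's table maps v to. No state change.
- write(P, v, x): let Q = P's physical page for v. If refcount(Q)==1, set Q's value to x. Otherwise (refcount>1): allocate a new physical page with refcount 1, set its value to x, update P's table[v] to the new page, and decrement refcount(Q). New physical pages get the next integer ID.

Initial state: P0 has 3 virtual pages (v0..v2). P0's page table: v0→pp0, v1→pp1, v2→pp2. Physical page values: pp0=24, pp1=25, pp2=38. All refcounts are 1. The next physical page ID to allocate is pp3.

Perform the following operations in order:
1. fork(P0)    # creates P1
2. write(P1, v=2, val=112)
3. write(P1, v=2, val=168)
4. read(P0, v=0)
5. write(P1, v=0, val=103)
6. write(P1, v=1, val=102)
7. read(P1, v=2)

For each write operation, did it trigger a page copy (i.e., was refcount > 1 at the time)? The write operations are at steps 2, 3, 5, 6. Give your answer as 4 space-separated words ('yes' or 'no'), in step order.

Op 1: fork(P0) -> P1. 3 ppages; refcounts: pp0:2 pp1:2 pp2:2
Op 2: write(P1, v2, 112). refcount(pp2)=2>1 -> COPY to pp3. 4 ppages; refcounts: pp0:2 pp1:2 pp2:1 pp3:1
Op 3: write(P1, v2, 168). refcount(pp3)=1 -> write in place. 4 ppages; refcounts: pp0:2 pp1:2 pp2:1 pp3:1
Op 4: read(P0, v0) -> 24. No state change.
Op 5: write(P1, v0, 103). refcount(pp0)=2>1 -> COPY to pp4. 5 ppages; refcounts: pp0:1 pp1:2 pp2:1 pp3:1 pp4:1
Op 6: write(P1, v1, 102). refcount(pp1)=2>1 -> COPY to pp5. 6 ppages; refcounts: pp0:1 pp1:1 pp2:1 pp3:1 pp4:1 pp5:1
Op 7: read(P1, v2) -> 168. No state change.

yes no yes yes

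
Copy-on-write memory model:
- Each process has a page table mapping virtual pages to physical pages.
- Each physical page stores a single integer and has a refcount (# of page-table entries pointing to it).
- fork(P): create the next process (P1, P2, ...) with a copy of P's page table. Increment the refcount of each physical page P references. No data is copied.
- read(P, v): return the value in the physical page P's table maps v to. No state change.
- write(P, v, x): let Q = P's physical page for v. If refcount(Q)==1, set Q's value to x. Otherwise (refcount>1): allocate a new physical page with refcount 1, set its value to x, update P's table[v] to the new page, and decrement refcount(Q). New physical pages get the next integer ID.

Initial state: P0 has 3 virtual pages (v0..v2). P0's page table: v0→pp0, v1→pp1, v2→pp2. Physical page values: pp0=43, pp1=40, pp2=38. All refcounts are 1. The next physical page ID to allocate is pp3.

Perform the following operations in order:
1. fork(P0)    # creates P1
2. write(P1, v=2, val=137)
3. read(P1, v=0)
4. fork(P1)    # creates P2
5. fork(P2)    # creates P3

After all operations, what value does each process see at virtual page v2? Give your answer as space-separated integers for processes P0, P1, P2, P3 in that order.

Answer: 38 137 137 137

Derivation:
Op 1: fork(P0) -> P1. 3 ppages; refcounts: pp0:2 pp1:2 pp2:2
Op 2: write(P1, v2, 137). refcount(pp2)=2>1 -> COPY to pp3. 4 ppages; refcounts: pp0:2 pp1:2 pp2:1 pp3:1
Op 3: read(P1, v0) -> 43. No state change.
Op 4: fork(P1) -> P2. 4 ppages; refcounts: pp0:3 pp1:3 pp2:1 pp3:2
Op 5: fork(P2) -> P3. 4 ppages; refcounts: pp0:4 pp1:4 pp2:1 pp3:3
P0: v2 -> pp2 = 38
P1: v2 -> pp3 = 137
P2: v2 -> pp3 = 137
P3: v2 -> pp3 = 137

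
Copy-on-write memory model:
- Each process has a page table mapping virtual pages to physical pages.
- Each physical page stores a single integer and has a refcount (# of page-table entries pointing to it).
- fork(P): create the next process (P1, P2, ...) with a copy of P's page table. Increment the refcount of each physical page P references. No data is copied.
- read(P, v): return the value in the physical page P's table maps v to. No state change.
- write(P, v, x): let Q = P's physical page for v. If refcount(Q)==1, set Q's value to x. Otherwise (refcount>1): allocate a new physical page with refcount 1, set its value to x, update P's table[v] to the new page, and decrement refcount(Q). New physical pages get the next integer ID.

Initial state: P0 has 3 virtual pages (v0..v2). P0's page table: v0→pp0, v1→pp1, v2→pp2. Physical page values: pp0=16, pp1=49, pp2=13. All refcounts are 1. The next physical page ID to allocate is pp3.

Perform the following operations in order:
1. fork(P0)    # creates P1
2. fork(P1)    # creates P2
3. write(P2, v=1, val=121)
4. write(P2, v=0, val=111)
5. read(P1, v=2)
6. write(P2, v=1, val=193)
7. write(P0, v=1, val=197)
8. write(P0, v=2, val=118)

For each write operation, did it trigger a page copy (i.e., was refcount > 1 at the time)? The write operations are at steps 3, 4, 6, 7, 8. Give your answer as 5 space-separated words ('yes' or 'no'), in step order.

Op 1: fork(P0) -> P1. 3 ppages; refcounts: pp0:2 pp1:2 pp2:2
Op 2: fork(P1) -> P2. 3 ppages; refcounts: pp0:3 pp1:3 pp2:3
Op 3: write(P2, v1, 121). refcount(pp1)=3>1 -> COPY to pp3. 4 ppages; refcounts: pp0:3 pp1:2 pp2:3 pp3:1
Op 4: write(P2, v0, 111). refcount(pp0)=3>1 -> COPY to pp4. 5 ppages; refcounts: pp0:2 pp1:2 pp2:3 pp3:1 pp4:1
Op 5: read(P1, v2) -> 13. No state change.
Op 6: write(P2, v1, 193). refcount(pp3)=1 -> write in place. 5 ppages; refcounts: pp0:2 pp1:2 pp2:3 pp3:1 pp4:1
Op 7: write(P0, v1, 197). refcount(pp1)=2>1 -> COPY to pp5. 6 ppages; refcounts: pp0:2 pp1:1 pp2:3 pp3:1 pp4:1 pp5:1
Op 8: write(P0, v2, 118). refcount(pp2)=3>1 -> COPY to pp6. 7 ppages; refcounts: pp0:2 pp1:1 pp2:2 pp3:1 pp4:1 pp5:1 pp6:1

yes yes no yes yes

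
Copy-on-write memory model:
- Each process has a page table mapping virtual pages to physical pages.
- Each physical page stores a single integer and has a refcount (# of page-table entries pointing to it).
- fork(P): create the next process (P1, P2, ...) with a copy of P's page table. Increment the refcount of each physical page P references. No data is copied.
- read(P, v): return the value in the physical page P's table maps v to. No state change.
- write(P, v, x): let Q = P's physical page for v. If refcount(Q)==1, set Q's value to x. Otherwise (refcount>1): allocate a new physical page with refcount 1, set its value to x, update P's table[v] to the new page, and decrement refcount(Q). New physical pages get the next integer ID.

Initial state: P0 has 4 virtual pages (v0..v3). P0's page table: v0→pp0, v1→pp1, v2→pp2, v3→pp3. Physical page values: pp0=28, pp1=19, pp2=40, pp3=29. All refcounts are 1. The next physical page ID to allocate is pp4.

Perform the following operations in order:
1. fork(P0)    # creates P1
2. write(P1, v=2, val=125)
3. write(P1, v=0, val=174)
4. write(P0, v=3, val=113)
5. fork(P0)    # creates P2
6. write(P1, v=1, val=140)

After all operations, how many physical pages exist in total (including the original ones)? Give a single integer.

Op 1: fork(P0) -> P1. 4 ppages; refcounts: pp0:2 pp1:2 pp2:2 pp3:2
Op 2: write(P1, v2, 125). refcount(pp2)=2>1 -> COPY to pp4. 5 ppages; refcounts: pp0:2 pp1:2 pp2:1 pp3:2 pp4:1
Op 3: write(P1, v0, 174). refcount(pp0)=2>1 -> COPY to pp5. 6 ppages; refcounts: pp0:1 pp1:2 pp2:1 pp3:2 pp4:1 pp5:1
Op 4: write(P0, v3, 113). refcount(pp3)=2>1 -> COPY to pp6. 7 ppages; refcounts: pp0:1 pp1:2 pp2:1 pp3:1 pp4:1 pp5:1 pp6:1
Op 5: fork(P0) -> P2. 7 ppages; refcounts: pp0:2 pp1:3 pp2:2 pp3:1 pp4:1 pp5:1 pp6:2
Op 6: write(P1, v1, 140). refcount(pp1)=3>1 -> COPY to pp7. 8 ppages; refcounts: pp0:2 pp1:2 pp2:2 pp3:1 pp4:1 pp5:1 pp6:2 pp7:1

Answer: 8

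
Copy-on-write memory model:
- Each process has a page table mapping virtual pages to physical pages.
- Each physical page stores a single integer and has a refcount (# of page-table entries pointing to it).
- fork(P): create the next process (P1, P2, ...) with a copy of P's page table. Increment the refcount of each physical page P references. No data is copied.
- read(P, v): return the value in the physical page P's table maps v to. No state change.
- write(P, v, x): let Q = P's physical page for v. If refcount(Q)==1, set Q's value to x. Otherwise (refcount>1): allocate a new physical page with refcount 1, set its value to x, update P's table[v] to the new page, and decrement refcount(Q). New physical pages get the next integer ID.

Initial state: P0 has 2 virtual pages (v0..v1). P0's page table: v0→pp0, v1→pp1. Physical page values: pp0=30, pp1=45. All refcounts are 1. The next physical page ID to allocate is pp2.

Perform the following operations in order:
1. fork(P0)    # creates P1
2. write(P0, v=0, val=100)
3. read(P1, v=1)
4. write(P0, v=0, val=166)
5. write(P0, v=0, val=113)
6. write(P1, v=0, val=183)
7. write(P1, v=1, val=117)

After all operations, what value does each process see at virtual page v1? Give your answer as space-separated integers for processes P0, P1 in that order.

Answer: 45 117

Derivation:
Op 1: fork(P0) -> P1. 2 ppages; refcounts: pp0:2 pp1:2
Op 2: write(P0, v0, 100). refcount(pp0)=2>1 -> COPY to pp2. 3 ppages; refcounts: pp0:1 pp1:2 pp2:1
Op 3: read(P1, v1) -> 45. No state change.
Op 4: write(P0, v0, 166). refcount(pp2)=1 -> write in place. 3 ppages; refcounts: pp0:1 pp1:2 pp2:1
Op 5: write(P0, v0, 113). refcount(pp2)=1 -> write in place. 3 ppages; refcounts: pp0:1 pp1:2 pp2:1
Op 6: write(P1, v0, 183). refcount(pp0)=1 -> write in place. 3 ppages; refcounts: pp0:1 pp1:2 pp2:1
Op 7: write(P1, v1, 117). refcount(pp1)=2>1 -> COPY to pp3. 4 ppages; refcounts: pp0:1 pp1:1 pp2:1 pp3:1
P0: v1 -> pp1 = 45
P1: v1 -> pp3 = 117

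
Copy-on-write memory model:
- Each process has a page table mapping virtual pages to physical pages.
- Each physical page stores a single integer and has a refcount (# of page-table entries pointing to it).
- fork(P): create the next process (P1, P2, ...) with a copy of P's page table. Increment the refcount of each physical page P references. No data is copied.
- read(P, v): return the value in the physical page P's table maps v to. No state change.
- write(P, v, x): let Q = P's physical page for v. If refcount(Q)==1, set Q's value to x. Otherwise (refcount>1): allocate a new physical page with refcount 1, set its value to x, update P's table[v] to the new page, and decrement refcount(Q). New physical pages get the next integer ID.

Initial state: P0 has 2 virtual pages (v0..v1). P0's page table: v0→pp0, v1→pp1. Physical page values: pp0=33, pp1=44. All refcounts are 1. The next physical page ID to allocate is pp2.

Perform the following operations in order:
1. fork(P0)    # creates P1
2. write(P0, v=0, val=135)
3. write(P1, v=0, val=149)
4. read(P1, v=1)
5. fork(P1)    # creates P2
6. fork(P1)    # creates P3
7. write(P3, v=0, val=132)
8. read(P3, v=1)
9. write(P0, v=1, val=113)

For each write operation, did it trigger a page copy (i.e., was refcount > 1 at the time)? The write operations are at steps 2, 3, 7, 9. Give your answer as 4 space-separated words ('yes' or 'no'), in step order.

Op 1: fork(P0) -> P1. 2 ppages; refcounts: pp0:2 pp1:2
Op 2: write(P0, v0, 135). refcount(pp0)=2>1 -> COPY to pp2. 3 ppages; refcounts: pp0:1 pp1:2 pp2:1
Op 3: write(P1, v0, 149). refcount(pp0)=1 -> write in place. 3 ppages; refcounts: pp0:1 pp1:2 pp2:1
Op 4: read(P1, v1) -> 44. No state change.
Op 5: fork(P1) -> P2. 3 ppages; refcounts: pp0:2 pp1:3 pp2:1
Op 6: fork(P1) -> P3. 3 ppages; refcounts: pp0:3 pp1:4 pp2:1
Op 7: write(P3, v0, 132). refcount(pp0)=3>1 -> COPY to pp3. 4 ppages; refcounts: pp0:2 pp1:4 pp2:1 pp3:1
Op 8: read(P3, v1) -> 44. No state change.
Op 9: write(P0, v1, 113). refcount(pp1)=4>1 -> COPY to pp4. 5 ppages; refcounts: pp0:2 pp1:3 pp2:1 pp3:1 pp4:1

yes no yes yes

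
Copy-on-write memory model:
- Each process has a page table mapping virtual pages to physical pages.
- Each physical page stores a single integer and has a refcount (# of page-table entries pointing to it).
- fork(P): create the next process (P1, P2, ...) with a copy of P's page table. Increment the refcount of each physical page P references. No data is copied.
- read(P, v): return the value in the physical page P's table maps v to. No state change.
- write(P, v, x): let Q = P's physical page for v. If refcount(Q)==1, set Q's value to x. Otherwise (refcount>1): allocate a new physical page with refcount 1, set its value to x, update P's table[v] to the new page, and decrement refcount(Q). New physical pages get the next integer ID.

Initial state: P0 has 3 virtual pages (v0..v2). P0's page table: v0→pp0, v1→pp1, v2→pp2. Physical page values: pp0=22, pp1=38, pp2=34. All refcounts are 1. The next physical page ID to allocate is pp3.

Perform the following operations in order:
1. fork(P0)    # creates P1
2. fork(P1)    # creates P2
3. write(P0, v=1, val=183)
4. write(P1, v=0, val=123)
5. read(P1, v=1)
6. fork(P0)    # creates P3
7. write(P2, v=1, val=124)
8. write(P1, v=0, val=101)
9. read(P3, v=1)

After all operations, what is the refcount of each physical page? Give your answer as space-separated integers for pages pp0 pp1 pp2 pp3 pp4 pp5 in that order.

Answer: 3 1 4 2 1 1

Derivation:
Op 1: fork(P0) -> P1. 3 ppages; refcounts: pp0:2 pp1:2 pp2:2
Op 2: fork(P1) -> P2. 3 ppages; refcounts: pp0:3 pp1:3 pp2:3
Op 3: write(P0, v1, 183). refcount(pp1)=3>1 -> COPY to pp3. 4 ppages; refcounts: pp0:3 pp1:2 pp2:3 pp3:1
Op 4: write(P1, v0, 123). refcount(pp0)=3>1 -> COPY to pp4. 5 ppages; refcounts: pp0:2 pp1:2 pp2:3 pp3:1 pp4:1
Op 5: read(P1, v1) -> 38. No state change.
Op 6: fork(P0) -> P3. 5 ppages; refcounts: pp0:3 pp1:2 pp2:4 pp3:2 pp4:1
Op 7: write(P2, v1, 124). refcount(pp1)=2>1 -> COPY to pp5. 6 ppages; refcounts: pp0:3 pp1:1 pp2:4 pp3:2 pp4:1 pp5:1
Op 8: write(P1, v0, 101). refcount(pp4)=1 -> write in place. 6 ppages; refcounts: pp0:3 pp1:1 pp2:4 pp3:2 pp4:1 pp5:1
Op 9: read(P3, v1) -> 183. No state change.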